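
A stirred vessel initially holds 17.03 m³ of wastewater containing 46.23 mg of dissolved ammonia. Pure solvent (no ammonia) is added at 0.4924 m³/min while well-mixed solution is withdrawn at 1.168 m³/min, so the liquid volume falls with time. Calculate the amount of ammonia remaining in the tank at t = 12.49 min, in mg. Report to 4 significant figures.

14.17 mg

Total volume: dV/dt = Q_in − Q_out = -0.675600 m³/min, so V(t) = 17.03 − 0.675600 t and V(12.49) = 8.59176 m³.
No ammonia enters, so dm/dt = −Q_out · (m/V).
Separate: dm/m = −Q_out dt/V(t) ⇒ ln(m/m₀) = −(Q_out/(Q_in−Q_out)) ln(V/V₀).
m = m₀ (V₀/V)^(Q_out/(Q_in−Q_out)) = 46.23 × (17.03/8.59176)^(-1.72883) = 14.1655 mg.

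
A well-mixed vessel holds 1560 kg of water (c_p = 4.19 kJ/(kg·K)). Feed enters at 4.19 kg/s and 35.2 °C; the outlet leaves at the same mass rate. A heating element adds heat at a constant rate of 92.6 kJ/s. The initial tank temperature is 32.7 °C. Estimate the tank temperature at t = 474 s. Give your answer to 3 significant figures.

M c_p dT/dt = ṁ c_p (T_in − T) + Q̇.
Rearrange: dT/dt = (T_ss − T)/τ with τ = M/ṁ = 372.32 s and T_ss = T_in + Q̇/(ṁ c_p) = 40.475 °C.
Solution: T(t) = T_ss + (T₀ − T_ss) e^(−t/τ).
T(474) = 40.475 + (-7.7745)·e^(−474/372.32) = 40.475 + (-7.7745)·0.27996 = 38.298 °C.

38.3 °C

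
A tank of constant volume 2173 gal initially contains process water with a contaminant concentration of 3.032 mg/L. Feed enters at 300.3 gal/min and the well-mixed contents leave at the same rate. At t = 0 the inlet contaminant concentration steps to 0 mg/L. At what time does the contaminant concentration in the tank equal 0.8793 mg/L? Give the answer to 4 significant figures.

Species balance: V dC/dt = Q(C_in − C) ⇒ τ = V/Q = 7.23610 min.
C(t) = C_in + (C₀ − C_in) e^(−t/τ). Set C = 0.8793 and solve for t:
e^(−t/τ) = (C − C_in)/(C₀ − C_in) = (0.8793 − 0)/(3.032 − 0) = 0.290007
t = −τ ln(…) = 7.23610 × 1.23785 = 8.95721 min.

8.957 min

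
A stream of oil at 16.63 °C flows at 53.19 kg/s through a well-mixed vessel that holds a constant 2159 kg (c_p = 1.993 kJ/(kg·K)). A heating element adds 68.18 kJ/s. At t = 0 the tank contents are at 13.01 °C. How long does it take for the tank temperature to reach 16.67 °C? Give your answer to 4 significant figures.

Energy balance: M c_p dT/dt = ṁ c_p (T_in − T) + 68.18.
τ = M/ṁ = 40.5903 s; T_ss = T_in + Q̇/(ṁ c_p) = 17.2732 °C.
T(t) = T_ss + (T₀ − T_ss) e^(−t/τ). Set T = 16.67:
e^(−t/τ) = (16.67 − 17.2732)/(13.01 − 17.2732) = 0.141482
t = −40.5903 · ln(0.141482) = 79.3777 s.

79.38 s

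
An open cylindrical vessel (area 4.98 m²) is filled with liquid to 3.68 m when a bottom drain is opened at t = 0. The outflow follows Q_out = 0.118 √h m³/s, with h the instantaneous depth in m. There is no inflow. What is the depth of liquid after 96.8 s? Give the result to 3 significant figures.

0.595 m

With no inflow, A dh/dt = −0.118 √h.
Separate and integrate: 2(√h − √h₀) = −(0.118/A) t.
√h = √3.68 − 0.118·96.8/(2·4.98) = 1.9183 − 1.1468 = 0.77151.
h = 0.77151² = 0.59522 m.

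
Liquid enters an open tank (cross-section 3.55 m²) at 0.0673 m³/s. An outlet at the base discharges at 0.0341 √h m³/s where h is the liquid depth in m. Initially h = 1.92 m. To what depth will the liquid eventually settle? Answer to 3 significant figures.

3.90 m

Accumulation of liquid (constant cross-section A): A dh/dt = Q_in − 0.0341 √h. At steady state dh/dt = 0:
Q_in = 0.0341 √h_ss ⇒ √h_ss = 0.0673/0.0341 = 1.9736.
h_ss = 1.9736² = 3.8951 m. (Since h₀ = 1.92 m < h_ss, the level will rise toward this value.)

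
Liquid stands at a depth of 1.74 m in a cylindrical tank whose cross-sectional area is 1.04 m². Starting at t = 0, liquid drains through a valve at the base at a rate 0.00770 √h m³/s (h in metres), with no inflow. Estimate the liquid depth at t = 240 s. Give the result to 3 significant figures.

0.185 m

A dh/dt = −Q_out = −0.00770 √h.
Separate and integrate: 2(√h − √h₀) = −(0.00770/A) t.
√h = √1.74 − 0.00770·240/(2·1.04) = 1.3191 − 0.88846 = 0.43063.
h = 0.43063² = 0.18544 m.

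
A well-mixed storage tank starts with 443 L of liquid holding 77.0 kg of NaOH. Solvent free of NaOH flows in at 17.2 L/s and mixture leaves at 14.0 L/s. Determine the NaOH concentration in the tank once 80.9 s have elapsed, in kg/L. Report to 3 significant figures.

0.0147 kg/L

Let m(t) be the amount of NaOH. Volume: V(t) = V₀ + (Q_in − Q_out) t = 443 + 3.2000 t; V(80.9) = 701.88 L.
No NaOH enters, so dm/dt = −Q_out · (m/V).
dm/m = −Q_out dt/(V₀ + 3.2000 t); integrating gives ln(m/m₀) = −(Q_out/(Q_in−Q_out)) ln(V/V₀).
m = m₀ (V₀/V)^(Q_out/(Q_in−Q_out)) = 77.0 × (443/701.88)^(4.3750) = 10.283 kg.
C = m/V = 10.283/701.88 = 0.014650 kg/L.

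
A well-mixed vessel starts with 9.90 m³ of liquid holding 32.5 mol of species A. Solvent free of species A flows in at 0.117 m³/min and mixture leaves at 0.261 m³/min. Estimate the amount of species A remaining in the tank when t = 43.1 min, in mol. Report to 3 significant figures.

5.44 mol

Let m(t) be the amount of species A. Volume: V(t) = V₀ + (Q_in − Q_out) t = 9.90 − 0.14400 t; V(43.1) = 3.6936 m³.
Species balance (pure solvent in): dm/dt = −Q_out · m/V(t).
dm/m = −Q_out dt/(V₀ − 0.14400 t); integrating gives ln(m/m₀) = −(Q_out/(Q_in−Q_out)) ln(V/V₀).
m = m₀ (V₀/V)^(Q_out/(Q_in−Q_out)) = 32.5 × (9.90/3.6936)^(-1.8125) = 5.4425 mol.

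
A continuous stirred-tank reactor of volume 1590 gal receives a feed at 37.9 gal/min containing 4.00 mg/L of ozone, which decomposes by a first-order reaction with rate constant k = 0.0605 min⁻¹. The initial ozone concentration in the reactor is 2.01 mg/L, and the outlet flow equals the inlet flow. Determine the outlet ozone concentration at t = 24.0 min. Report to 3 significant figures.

V dC/dt = Q(C_in − C) − k V C.
dC/dt = (Q/V) C_in − (Q/V + k) C; effective rate a = Q/V + k = 0.023836 + 0.0605 = 0.084336 min⁻¹.
C_ss = Q C_in/(Q + kV) = 1.1305 mg/L; C(t) = C_ss + (C₀ − C_ss) e^(−a t).
C(24.0) = 1.1305 + (0.87946)·e^(−0.084336·24.0) = 1.1305 + (0.87946)·0.13212 = 1.2467 mg/L.

1.25 mg/L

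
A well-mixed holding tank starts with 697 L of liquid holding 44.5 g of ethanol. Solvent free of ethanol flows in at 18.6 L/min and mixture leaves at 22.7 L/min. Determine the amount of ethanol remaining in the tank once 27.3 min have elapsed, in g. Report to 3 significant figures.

16.9 g

Total volume: dV/dt = Q_in − Q_out = -4.1000 L/min, so V(t) = 697 − 4.1000 t and V(27.3) = 585.07 L.
No ethanol enters, so dm/dt = −Q_out · (m/V).
dm/m = −Q_out dt/(V₀ − 4.1000 t); integrating gives ln(m/m₀) = −(Q_out/(Q_in−Q_out)) ln(V/V₀).
m = m₀ (V₀/V)^(Q_out/(Q_in−Q_out)) = 44.5 × (697/585.07)^(-5.5366) = 16.883 g.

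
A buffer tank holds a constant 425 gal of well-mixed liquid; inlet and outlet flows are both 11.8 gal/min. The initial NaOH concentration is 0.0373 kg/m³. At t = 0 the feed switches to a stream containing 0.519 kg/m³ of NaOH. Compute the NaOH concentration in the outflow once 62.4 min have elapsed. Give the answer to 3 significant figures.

0.434 kg/m³

Unsteady species balance (constant V, well mixed): V dC/dt = Q(C_in − C).
Time constant τ = V/Q = 425/11.8 = 36.017 min.
C approaches C_in exponentially: C(t) = C_in + (C₀ − C_in) e^(−t/τ).
C(62.4) = 0.519 + (0.0373 − 0.519)·e^(−62.4/36.017) = 0.519 + (-0.48170)·0.17684 = 0.43382 kg/m³.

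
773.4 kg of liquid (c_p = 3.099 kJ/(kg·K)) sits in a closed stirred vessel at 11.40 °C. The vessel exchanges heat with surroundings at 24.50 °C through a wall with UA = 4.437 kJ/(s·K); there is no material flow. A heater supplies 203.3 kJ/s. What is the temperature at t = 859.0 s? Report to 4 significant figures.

Energy balance: M c_p dT/dt = −UA(T − T_amb) + Q̇.
dT/dt = (T_ss − T)/τ with T_ss = T_amb + Q̇/UA = 24.50 + 203.3/4.437 = 70.3192 °C, τ = M c_p/UA = 773.4·3.099/4.437 = 540.177 s.
T approaches T_ss exponentially: T(t) = T_ss + (T₀ − T_ss) e^(−t/τ).
T(859.0) = 70.3192 + (-58.9192)·0.203881 = 58.3067 °C.

58.31 °C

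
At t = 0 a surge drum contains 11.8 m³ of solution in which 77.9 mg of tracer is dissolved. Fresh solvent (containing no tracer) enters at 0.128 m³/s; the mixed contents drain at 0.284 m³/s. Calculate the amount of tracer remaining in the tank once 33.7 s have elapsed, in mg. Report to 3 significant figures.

26.6 mg

Let m(t) be the amount of tracer. Volume: V(t) = V₀ + (Q_in − Q_out) t = 11.8 − 0.15600 t; V(33.7) = 6.5428 m³.
Solute balance: dm/dt = 0 − Q_out C = −Q_out m/V(t).
Separate: dm/m = −Q_out dt/V(t) ⇒ ln(m/m₀) = −(Q_out/(Q_in−Q_out)) ln(V/V₀).
m = m₀ (V₀/V)^(Q_out/(Q_in−Q_out)) = 77.9 × (11.8/6.5428)^(-1.8205) = 26.624 mg.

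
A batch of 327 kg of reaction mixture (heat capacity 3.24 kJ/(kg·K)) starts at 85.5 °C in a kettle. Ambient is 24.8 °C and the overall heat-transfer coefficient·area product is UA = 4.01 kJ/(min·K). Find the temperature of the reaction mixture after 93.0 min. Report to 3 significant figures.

Lumped-capacitance energy balance: M c_p dT/dt = UA(T_amb − T).
dT/dt = (T_ss − T)/τ with T_ss = T_amb = 24.800 °C, τ = M c_p/UA = 327·3.24/4.01 = 264.21 min.
Solution: T(t) = T_ss + (T₀ − T_ss) e^(−t/τ).
T(93.0) = 24.800 + (60.700)·0.70328 = 67.489 °C.

67.5 °C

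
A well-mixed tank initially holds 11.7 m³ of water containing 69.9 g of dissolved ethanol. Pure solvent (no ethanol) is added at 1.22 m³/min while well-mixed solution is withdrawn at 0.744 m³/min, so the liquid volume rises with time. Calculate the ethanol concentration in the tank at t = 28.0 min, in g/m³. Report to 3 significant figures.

Total volume: dV/dt = Q_in − Q_out = 0.47600 m³/min, so V(t) = 11.7 + 0.47600 t and V(28.0) = 25.028 m³.
No ethanol enters, so dm/dt = −Q_out · (m/V).
Separate: dm/m = −Q_out dt/V(t) ⇒ ln(m/m₀) = −(Q_out/(Q_in−Q_out)) ln(V/V₀).
m = m₀ (V₀/V)^(Q_out/(Q_in−Q_out)) = 69.9 × (11.7/25.028)^(1.5630) = 21.296 g.
C = m/V = 21.296/25.028 = 0.85090 g/m³.

0.851 g/m³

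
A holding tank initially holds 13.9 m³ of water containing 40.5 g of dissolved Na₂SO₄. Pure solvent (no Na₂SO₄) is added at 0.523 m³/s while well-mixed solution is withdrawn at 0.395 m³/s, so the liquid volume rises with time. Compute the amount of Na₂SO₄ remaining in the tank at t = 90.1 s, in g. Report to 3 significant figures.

6.28 g

Let m(t) be the amount of Na₂SO₄. Volume: V(t) = V₀ + (Q_in − Q_out) t = 13.9 + 0.12800 t; V(90.1) = 25.433 m³.
Solute balance: dm/dt = 0 − Q_out C = −Q_out m/V(t).
Separate: dm/m = −Q_out dt/V(t) ⇒ ln(m/m₀) = −(Q_out/(Q_in−Q_out)) ln(V/V₀).
m = m₀ (V₀/V)^(Q_out/(Q_in−Q_out)) = 40.5 × (13.9/25.433)^(3.0859) = 6.2772 g.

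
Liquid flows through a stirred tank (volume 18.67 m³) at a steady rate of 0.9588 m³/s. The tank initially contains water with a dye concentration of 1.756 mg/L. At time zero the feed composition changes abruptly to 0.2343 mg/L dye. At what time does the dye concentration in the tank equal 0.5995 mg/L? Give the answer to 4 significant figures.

27.79 s

Species balance: V dC/dt = Q(C_in − C) ⇒ τ = V/Q = 19.4723 s.
C(t) = C_in + (C₀ − C_in) e^(−t/τ). Set C = 0.5995 and solve for t:
e^(−t/τ) = (C − C_in)/(C₀ − C_in) = (0.5995 − 0.2343)/(1.756 − 0.2343) = 0.239995
t = −τ ln(…) = 19.4723 × 1.42714 = 27.7896 s.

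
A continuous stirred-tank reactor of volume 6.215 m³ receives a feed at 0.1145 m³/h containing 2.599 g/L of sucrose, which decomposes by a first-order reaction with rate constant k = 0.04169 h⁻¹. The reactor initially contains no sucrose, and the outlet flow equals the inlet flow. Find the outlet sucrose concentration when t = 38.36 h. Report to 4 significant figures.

0.7171 g/L

V dC/dt = Q(C_in − C) − k V C.
dC/dt = (Q/V) C_in − (Q/V + k) C; effective rate a = Q/V + k = 0.0184232 + 0.04169 = 0.0601132 h⁻¹.
C_ss = Q C_in/(Q + kV) = 0.796528 g/L; C(t) = C_ss + (C₀ − C_ss) e^(−a t).
C(38.36) = 0.796528 + (-0.796528)·e^(−0.0601132·38.36) = 0.796528 + (-0.796528)·0.0996650 = 0.717142 g/L.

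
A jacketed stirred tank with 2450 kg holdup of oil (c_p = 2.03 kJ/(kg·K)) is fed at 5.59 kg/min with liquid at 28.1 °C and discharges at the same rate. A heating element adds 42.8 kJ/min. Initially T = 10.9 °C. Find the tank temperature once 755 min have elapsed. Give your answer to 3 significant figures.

M c_p dT/dt = ṁ c_p (T_in − T) + Q̇.
Rearrange: dT/dt = (T_ss − T)/τ with τ = M/ṁ = 438.28 min and T_ss = T_in + Q̇/(ṁ c_p) = 31.872 °C.
T approaches T_ss exponentially: T(t) = T_ss + (T₀ − T_ss) e^(−t/τ).
T(755) = 31.872 + (-20.972)·e^(−755/438.28) = 31.872 + (-20.972)·0.17860 = 28.126 °C.

28.1 °C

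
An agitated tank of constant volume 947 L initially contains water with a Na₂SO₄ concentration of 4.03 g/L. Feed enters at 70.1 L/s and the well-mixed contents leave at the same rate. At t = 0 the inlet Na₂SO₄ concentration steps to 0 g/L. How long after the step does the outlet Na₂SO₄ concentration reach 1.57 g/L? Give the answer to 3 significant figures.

12.7 s

Species balance: V dC/dt = Q(C_in − C) ⇒ τ = V/Q = 13.509 s.
C(t) = C_in + (C₀ − C_in) e^(−t/τ). Set C = 1.57 and solve for t:
e^(−t/τ) = (C − C_in)/(C₀ − C_in) = (1.57 − 0)/(4.03 − 0) = 0.38958
t = −τ ln(…) = 13.509 × 0.94269 = 12.735 s.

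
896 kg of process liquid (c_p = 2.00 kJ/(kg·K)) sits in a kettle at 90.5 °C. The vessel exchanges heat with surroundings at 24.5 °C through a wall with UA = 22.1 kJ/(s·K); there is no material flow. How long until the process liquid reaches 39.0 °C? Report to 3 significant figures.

Energy balance: M c_p dT/dt = −UA(T − T_amb).
τ = M c_p/UA = 81.086 s; T_ss = T_amb = 24.500 °C.
T(t) = T_ss + (T₀ − T_ss)e^(−t/τ); set T = 39.0:
t = −τ ln[(T − T_ss)/(T₀ − T_ss)] = −81.086 · ln(0.21970) = 122.89 s.

123 s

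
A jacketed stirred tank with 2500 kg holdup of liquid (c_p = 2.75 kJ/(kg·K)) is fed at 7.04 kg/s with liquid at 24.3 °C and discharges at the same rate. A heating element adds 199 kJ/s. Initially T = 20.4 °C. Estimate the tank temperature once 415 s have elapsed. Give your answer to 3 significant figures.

30.2 °C

M c_p dT/dt = ṁ c_p (T_in − T) + Q̇.
Rearrange: dT/dt = (T_ss − T)/τ with τ = M/ṁ = 355.11 s and T_ss = T_in + Q̇/(ṁ c_p) = 34.579 °C.
T approaches T_ss exponentially: T(t) = T_ss + (T₀ − T_ss) e^(−t/τ).
T(415) = 34.579 + (-14.179)·e^(−415/355.11) = 34.579 + (-14.179)·0.31079 = 30.172 °C.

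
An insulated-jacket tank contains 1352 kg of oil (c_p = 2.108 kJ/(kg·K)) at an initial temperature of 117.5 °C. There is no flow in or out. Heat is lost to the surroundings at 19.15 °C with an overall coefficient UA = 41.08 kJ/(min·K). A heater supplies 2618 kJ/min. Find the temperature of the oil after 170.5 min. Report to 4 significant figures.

85.84 °C

Heat balance on the well-mixed liquid: M c_p dT/dt = −UA(T − T_amb) + Q̇.
dT/dt = (T_ss − T)/τ with T_ss = T_amb + Q̇/UA = 19.15 + 2618/41.08 = 82.8793 °C, τ = M c_p/UA = 1352·2.108/41.08 = 69.3772 min.
T approaches T_ss exponentially: T(t) = T_ss + (T₀ − T_ss) e^(−t/τ).
T(170.5) = 82.8793 + (34.6207)·0.0856420 = 85.8443 °C.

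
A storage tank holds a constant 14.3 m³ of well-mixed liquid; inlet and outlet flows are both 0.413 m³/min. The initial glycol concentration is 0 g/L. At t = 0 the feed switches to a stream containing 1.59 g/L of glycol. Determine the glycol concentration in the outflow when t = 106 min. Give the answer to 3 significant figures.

Transient balance on the dissolved component: V dC/dt = Q(C_in − C).
Rewrite as dC/dt + C/τ = C_in/τ, τ = V/Q = 34.625 min.
Integrating: C(t) = C_in + (C₀ − C_in) e^(−t/τ).
C(106) = 1.59 + (0 − 1.59)·e^(−106/34.625) = 1.59 + (-1.5900)·0.046822 = 1.5156 g/L.

1.52 g/L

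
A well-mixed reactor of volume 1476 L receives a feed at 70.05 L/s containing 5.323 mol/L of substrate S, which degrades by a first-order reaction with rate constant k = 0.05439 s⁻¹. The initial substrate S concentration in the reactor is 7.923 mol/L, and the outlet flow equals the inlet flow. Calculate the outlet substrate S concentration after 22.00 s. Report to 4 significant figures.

3.059 mol/L

Species balance: V dC/dt = Q C_in − Q C − k V C.
dC/dt = (Q/V) C_in − (Q/V + k) C; effective rate a = Q/V + k = 0.0474593 + 0.05439 = 0.101849 s⁻¹.
C_ss = Q C_in/(Q + kV) = 2.48039 mol/L; C(t) = C_ss + (C₀ − C_ss) e^(−a t).
C(22.00) = 2.48039 + (5.44261)·e^(−0.101849·22.00) = 2.48039 + (5.44261)·0.106386 = 3.05941 mol/L.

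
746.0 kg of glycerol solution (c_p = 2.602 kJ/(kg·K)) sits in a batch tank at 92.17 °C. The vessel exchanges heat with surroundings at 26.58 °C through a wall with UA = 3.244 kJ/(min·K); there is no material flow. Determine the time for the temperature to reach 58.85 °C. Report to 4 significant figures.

424.4 min

Lumped-capacitance energy balance: M c_p dT/dt = UA(T_amb − T).
τ = M c_p/UA = 598.364 min; T_ss = T_amb = 26.5800 °C.
T(t) = T_ss + (T₀ − T_ss)e^(−t/τ); set T = 58.85:
t = −τ ln[(T − T_ss)/(T₀ − T_ss)] = −598.364 · ln(0.491996) = 424.411 min.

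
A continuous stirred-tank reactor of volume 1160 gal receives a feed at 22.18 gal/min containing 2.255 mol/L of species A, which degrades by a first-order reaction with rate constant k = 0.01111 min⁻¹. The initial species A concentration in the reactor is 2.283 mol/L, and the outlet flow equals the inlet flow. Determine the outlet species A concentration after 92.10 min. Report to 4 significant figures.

Species balance: V dC/dt = Q C_in − Q C − k V C.
This is linear with rate a = Q/V + k = 0.0302307 min⁻¹.
C_ss = Q C_in/(Q + kV) = 1.42627 mol/L; C(t) = C_ss + (C₀ − C_ss) e^(−a t).
C(92.10) = 1.42627 + (0.856729)·e^(−0.0302307·92.10) = 1.42627 + (0.856729)·0.0617756 = 1.47920 mol/L.

1.479 mol/L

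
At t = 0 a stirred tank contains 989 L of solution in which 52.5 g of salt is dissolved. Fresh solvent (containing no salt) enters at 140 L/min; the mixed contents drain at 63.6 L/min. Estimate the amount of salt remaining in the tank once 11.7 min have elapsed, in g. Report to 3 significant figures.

30.7 g

Let m(t) be the amount of salt. Volume: V(t) = V₀ + (Q_in − Q_out) t = 989 + 76.400 t; V(11.7) = 1882.9 L.
Solute balance: dm/dt = 0 − Q_out C = −Q_out m/V(t).
Separate: dm/m = −Q_out dt/V(t) ⇒ ln(m/m₀) = −(Q_out/(Q_in−Q_out)) ln(V/V₀).
m = m₀ (V₀/V)^(Q_out/(Q_in−Q_out)) = 52.5 × (989/1882.9)^(0.83246) = 30.717 g.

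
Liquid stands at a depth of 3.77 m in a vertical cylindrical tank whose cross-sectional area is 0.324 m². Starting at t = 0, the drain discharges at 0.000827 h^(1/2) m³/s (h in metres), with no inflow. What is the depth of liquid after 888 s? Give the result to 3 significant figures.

Volume balance on the tank: A dh/dt = −0.000827 √h.
This is separable: 2 d(√h)/dt = −0.000827/A, so √h = √h₀ − (0.000827/(2A)) t.
√h = √3.77 − 0.000827·888/(2·0.324) = 1.9416 − 1.1333 = 0.80835.
h = 0.80835² = 0.65343 m.

0.653 m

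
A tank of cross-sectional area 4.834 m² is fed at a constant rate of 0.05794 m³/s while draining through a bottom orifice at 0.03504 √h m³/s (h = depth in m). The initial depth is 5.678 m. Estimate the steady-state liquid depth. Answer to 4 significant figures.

2.734 m

A dh/dt = Q_in − 0.03504 √h. Steady state requires inflow = outflow:
Q_in = 0.03504 √h_ss ⇒ √h_ss = 0.05794/0.03504 = 1.65354.
h_ss = 1.65354² = 2.73419 m. (Since h₀ = 5.678 m > h_ss, the level will fall toward this value.)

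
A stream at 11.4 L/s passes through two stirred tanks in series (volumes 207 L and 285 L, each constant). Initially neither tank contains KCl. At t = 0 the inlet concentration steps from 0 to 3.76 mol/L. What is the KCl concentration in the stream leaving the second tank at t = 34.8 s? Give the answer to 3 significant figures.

Each tank obeys Vᵢ dCᵢ/dt = Q(Cᵢ₋₁ − Cᵢ), so τᵢ = Vᵢ/Q.
τ₁ = 207/11.4 = 18.158 s; τ₂ = 285/11.4 = 25.000 s.
Solving the cascade with C₁(0)=C₂(0)=0 gives C₂(t) = C_in[1 − (τ₁ e^(−t/τ₁) − τ₂ e^(−t/τ₂))/(τ₁ − τ₂)].
At t = 34.8: e^(−t/τ₁) = 0.14712, e^(−t/τ₂) = 0.24858.
C₂ = 3.76·[1 − (18.158·0.14712 − 25.000·0.24858)/(-6.8421)] = 3.76·0.48216 = 1.8129 mol/L.

1.81 mol/L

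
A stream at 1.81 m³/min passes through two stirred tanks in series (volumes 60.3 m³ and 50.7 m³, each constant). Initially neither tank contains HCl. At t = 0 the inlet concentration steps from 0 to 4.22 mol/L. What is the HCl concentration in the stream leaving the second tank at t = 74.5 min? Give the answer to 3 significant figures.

Each tank obeys Vᵢ dCᵢ/dt = Q(Cᵢ₋₁ − Cᵢ), so τᵢ = Vᵢ/Q.
τ₁ = 60.3/1.81 = 33.315 min; τ₂ = 50.7/1.81 = 28.011 min.
Solving the cascade with C₁(0)=C₂(0)=0 gives C₂(t) = C_in[1 − (τ₁ e^(−t/τ₁) − τ₂ e^(−t/τ₂))/(τ₁ − τ₂)].
At t = 74.5: e^(−t/τ₁) = 0.10686, e^(−t/τ₂) = 0.069972.
C₂ = 4.22·[1 − (33.315·0.10686 − 28.011·0.069972)/(5.3039)] = 4.22·0.69832 = 2.9469 mol/L.

2.95 mol/L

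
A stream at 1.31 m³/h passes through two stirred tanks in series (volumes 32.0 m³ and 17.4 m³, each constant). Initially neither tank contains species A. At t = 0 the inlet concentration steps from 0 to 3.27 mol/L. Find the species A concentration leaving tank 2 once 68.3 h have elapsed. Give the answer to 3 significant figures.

2.86 mol/L

Each tank obeys Vᵢ dCᵢ/dt = Q(Cᵢ₋₁ − Cᵢ), so τᵢ = Vᵢ/Q.
τ₁ = 32.0/1.31 = 24.427 h; τ₂ = 17.4/1.31 = 13.282 h.
Tank 1: C₁ = C_in(1 − e^(−t/τ₁)). Tank 2 (τ₁ ≠ τ₂): C₂ = C_in[1 − (τ₁ e^(−t/τ₁) − τ₂ e^(−t/τ₂))/(τ₁ − τ₂)].
At t = 68.3: e^(−t/τ₁) = 0.061052, e^(−t/τ₂) = 0.0058452.
C₂ = 3.27·[1 − (24.427·0.061052 − 13.282·0.0058452)/(11.145)] = 3.27·0.87315 = 2.8552 mol/L.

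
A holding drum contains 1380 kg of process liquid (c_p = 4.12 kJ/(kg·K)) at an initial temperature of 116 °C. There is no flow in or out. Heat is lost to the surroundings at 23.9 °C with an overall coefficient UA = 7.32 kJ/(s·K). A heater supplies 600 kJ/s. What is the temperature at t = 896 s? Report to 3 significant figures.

M c_p dT/dt = −UA(T − T_amb) + Q̇.
dT/dt = (T_ss − T)/τ with T_ss = T_amb + Q̇/UA = 23.9 + 600/7.32 = 105.87 °C, τ = M c_p/UA = 1380·4.12/7.32 = 776.72 s.
T approaches T_ss exponentially: T(t) = T_ss + (T₀ − T_ss) e^(−t/τ).
T(896) = 105.87 + (10.133)·0.31551 = 109.06 °C.

109 °C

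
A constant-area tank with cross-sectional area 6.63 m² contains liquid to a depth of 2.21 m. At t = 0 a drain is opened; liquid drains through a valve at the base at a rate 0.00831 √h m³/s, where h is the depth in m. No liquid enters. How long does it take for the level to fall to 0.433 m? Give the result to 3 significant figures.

A dh/dt = −Q_out = −0.00831 √h.
This is separable: 2 d(√h)/dt = −0.00831/A, so √h = √h₀ − (0.00831/(2A)) t.
t = 2A(√h₀ − √h)/0.00831 = 2·6.63·(√2.21 − √0.433)/0.00831
  = 13.260 × (1.4866 − 0.65803) / 0.00831 = 1322.1 s.

1320 s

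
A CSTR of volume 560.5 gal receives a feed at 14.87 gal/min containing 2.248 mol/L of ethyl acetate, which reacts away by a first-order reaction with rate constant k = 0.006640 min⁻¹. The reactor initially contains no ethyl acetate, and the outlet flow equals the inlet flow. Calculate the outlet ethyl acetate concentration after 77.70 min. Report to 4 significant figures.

Accumulation = in − out − consumed: V dC/dt = Q C_in − Q C − k V C.
dC/dt = (Q/V) C_in − (Q/V + k) C; effective rate a = Q/V + k = 0.0265299 + 0.006640 = 0.0331699 min⁻¹.
C_ss = Q C_in/(Q + kV) = 1.79799 mol/L; C(t) = C_ss + (C₀ − C_ss) e^(−a t).
C(77.70) = 1.79799 + (-1.79799)·e^(−0.0331699·77.70) = 1.79799 + (-1.79799)·0.0759789 = 1.66138 mol/L.

1.661 mol/L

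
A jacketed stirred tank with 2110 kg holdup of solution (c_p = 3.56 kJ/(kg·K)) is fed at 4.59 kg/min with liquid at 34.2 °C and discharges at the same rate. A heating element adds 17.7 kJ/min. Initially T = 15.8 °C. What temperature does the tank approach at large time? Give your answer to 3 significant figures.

Energy balance: M c_p dT/dt = ṁ c_p (T_in − T) + 17.7.
At steady state dT/dt = 0 ⇒ T_ss = T_in + Q̇/(ṁ c_p) = 34.2 + 17.7/(4.59·3.56) = 35.283 °C.

35.3 °C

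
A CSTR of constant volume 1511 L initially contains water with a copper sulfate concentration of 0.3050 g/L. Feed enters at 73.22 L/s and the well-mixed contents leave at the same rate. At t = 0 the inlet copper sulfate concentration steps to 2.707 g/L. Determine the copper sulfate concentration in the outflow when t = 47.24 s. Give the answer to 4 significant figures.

Accumulation = in − out for the solute gives V dC/dt = Q(C_in − C).
Time constant τ = V/Q = 1511/73.22 = 20.6364 s.
C approaches C_in exponentially: C(t) = C_in + (C₀ − C_in) e^(−t/τ).
C(47.24) = 2.707 + (0.3050 − 2.707)·e^(−47.24/20.6364) = 2.707 + (-2.40200)·0.101352 = 2.46355 g/L.

2.464 g/L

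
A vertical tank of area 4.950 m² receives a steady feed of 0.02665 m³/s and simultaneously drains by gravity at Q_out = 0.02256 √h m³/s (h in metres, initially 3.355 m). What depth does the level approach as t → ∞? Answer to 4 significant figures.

Level balance: A dh/dt = 0.02665 − 0.02256 √h. Setting dh/dt = 0:
Q_in = 0.02256 √h_ss ⇒ √h_ss = 0.02665/0.02256 = 1.18129.
h_ss = 1.18129² = 1.39546 m. (Since h₀ = 3.355 m > h_ss, the level will fall toward this value.)

1.395 m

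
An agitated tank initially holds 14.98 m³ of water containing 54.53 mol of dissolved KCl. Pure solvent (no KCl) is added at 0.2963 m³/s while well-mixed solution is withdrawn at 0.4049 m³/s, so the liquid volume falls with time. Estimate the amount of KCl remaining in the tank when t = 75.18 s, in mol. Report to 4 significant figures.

Total volume: dV/dt = Q_in − Q_out = -0.108600 m³/s, so V(t) = 14.98 − 0.108600 t and V(75.18) = 6.81545 m³.
Solute balance: dm/dt = 0 − Q_out C = −Q_out m/V(t).
Separate: dm/m = −Q_out dt/V(t) ⇒ ln(m/m₀) = −(Q_out/(Q_in−Q_out)) ln(V/V₀).
m = m₀ (V₀/V)^(Q_out/(Q_in−Q_out)) = 54.53 × (14.98/6.81545)^(-3.72836) = 2.89382 mol.

2.894 mol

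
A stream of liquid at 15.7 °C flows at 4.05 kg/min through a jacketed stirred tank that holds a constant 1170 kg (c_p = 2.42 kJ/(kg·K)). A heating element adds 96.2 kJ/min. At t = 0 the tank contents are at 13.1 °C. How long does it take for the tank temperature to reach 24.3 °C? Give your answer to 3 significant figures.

M c_p dT/dt = ṁ c_p (T_in − T) + Q̇.
τ = M/ṁ = 288.89 min; T_ss = T_in + Q̇/(ṁ c_p) = 25.515 °C.
T(t) = T_ss + (T₀ − T_ss) e^(−t/τ). Set T = 24.3:
e^(−t/τ) = (24.3 − 25.515)/(13.1 − 25.515) = 0.097889
t = −288.89 · ln(0.097889) = 671.35 min.

671 min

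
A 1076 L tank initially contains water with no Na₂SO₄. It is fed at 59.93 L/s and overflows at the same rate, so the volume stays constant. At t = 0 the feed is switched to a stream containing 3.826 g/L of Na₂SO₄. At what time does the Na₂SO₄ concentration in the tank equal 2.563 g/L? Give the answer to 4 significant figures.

19.90 s

Species balance on the tank: V dC/dt = Q(C_in − C), so τ = V/Q = 17.9543 s.
C(t) = C_in + (C₀ − C_in) e^(−t/τ). Set C = 2.563 and solve for t:
e^(−t/τ) = (C − C_in)/(C₀ − C_in) = (2.563 − 3.826)/(0 − 3.826) = 0.330110
t = −τ ln(…) = 17.9543 × 1.10833 = 19.8993 s.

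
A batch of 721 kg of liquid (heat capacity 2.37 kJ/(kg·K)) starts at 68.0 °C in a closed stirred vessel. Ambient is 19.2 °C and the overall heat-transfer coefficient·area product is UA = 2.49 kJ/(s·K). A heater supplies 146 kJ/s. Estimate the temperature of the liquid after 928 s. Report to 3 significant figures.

Lumped-capacitance energy balance: M c_p dT/dt = UA(T_amb − T) + Q̇.
dT/dt = (T_ss − T)/τ with T_ss = T_amb + Q̇/UA = 19.2 + 146/2.49 = 77.835 °C, τ = M c_p/UA = 721·2.37/2.49 = 686.25 s.
T approaches T_ss exponentially: T(t) = T_ss + (T₀ − T_ss) e^(−t/τ).
T(928) = 77.835 + (-9.8345)·0.25865 = 75.291 °C.

75.3 °C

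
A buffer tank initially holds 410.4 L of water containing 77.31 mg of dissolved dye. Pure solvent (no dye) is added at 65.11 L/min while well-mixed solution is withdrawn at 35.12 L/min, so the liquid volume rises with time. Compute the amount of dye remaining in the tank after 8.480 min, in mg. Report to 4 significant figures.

Let m(t) be the amount of dye. Volume: V(t) = V₀ + (Q_in − Q_out) t = 410.4 + 29.9900 t; V(8.480) = 664.715 L.
No dye enters, so dm/dt = −Q_out · (m/V).
dm/m = −Q_out dt/(V₀ + 29.9900 t); integrating gives ln(m/m₀) = −(Q_out/(Q_in−Q_out)) ln(V/V₀).
m = m₀ (V₀/V)^(Q_out/(Q_in−Q_out)) = 77.31 × (410.4/664.715)^(1.17106) = 43.9525 mg.

43.95 mg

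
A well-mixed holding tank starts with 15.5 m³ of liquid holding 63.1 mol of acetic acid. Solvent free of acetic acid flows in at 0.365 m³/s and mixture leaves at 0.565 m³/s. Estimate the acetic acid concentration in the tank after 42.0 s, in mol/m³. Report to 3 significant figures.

Let m(t) be the amount of acetic acid. Volume: V(t) = V₀ + (Q_in − Q_out) t = 15.5 − 0.20000 t; V(42.0) = 7.1000 m³.
Species balance (pure solvent in): dm/dt = −Q_out · m/V(t).
Separate: dm/m = −Q_out dt/V(t) ⇒ ln(m/m₀) = −(Q_out/(Q_in−Q_out)) ln(V/V₀).
m = m₀ (V₀/V)^(Q_out/(Q_in−Q_out)) = 63.1 × (15.5/7.1000)^(-2.8250) = 6.9526 mol.
C = m/V = 6.9526/7.1000 = 0.97924 mol/m³.

0.979 mol/m³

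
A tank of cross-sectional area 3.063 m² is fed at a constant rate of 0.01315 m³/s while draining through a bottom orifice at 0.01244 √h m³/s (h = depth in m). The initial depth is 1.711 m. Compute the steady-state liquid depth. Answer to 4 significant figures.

1.117 m

A dh/dt = Q_in − 0.01244 √h. Steady state requires inflow = outflow:
Q_in = 0.01244 √h_ss ⇒ √h_ss = 0.01315/0.01244 = 1.05707.
h_ss = 1.05707² = 1.11741 m. (Since h₀ = 1.711 m > h_ss, the level will fall toward this value.)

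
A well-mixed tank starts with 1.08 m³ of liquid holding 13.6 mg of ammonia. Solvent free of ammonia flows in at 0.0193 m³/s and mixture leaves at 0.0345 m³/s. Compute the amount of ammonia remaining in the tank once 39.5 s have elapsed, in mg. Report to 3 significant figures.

2.15 mg

Let m(t) be the amount of ammonia. Volume: V(t) = V₀ + (Q_in − Q_out) t = 1.08 − 0.015200 t; V(39.5) = 0.47960 m³.
Species balance (pure solvent in): dm/dt = −Q_out · m/V(t).
dm/m = −Q_out dt/(V₀ − 0.015200 t); integrating gives ln(m/m₀) = −(Q_out/(Q_in−Q_out)) ln(V/V₀).
m = m₀ (V₀/V)^(Q_out/(Q_in−Q_out)) = 13.6 × (1.08/0.47960)^(-2.2697) = 2.1545 mg.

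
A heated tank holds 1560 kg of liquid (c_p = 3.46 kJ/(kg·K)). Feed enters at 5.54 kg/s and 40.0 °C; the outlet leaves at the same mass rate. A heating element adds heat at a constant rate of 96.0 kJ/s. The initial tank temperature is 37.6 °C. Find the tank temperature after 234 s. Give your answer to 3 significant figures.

41.8 °C

M c_p dT/dt = ṁ c_p (T_in − T) + Q̇.
τ = M/ṁ = 281.59 s; T_ss = T_in + Q̇/(ṁ c_p) = 40.0 + 96.0/(5.54·3.46) = 45.008 °C.
This is linear first-order; T(t) = T_ss + (T₀ − T_ss) e^(−t/τ).
T(234) = 45.008 + (-7.4082)·e^(−234/281.59) = 45.008 + (-7.4082)·0.43561 = 41.781 °C.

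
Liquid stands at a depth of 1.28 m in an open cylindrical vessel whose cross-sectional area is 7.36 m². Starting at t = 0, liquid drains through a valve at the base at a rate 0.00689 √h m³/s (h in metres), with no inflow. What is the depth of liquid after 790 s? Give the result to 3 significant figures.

0.580 m

A dh/dt = −Q_out = −0.00689 √h.
This is separable: 2 d(√h)/dt = −0.00689/A, so √h = √h₀ − (0.00689/(2A)) t.
√h = √1.28 − 0.00689·790/(2·7.36) = 1.1314 − 0.36978 = 0.76160.
h = 0.76160² = 0.58003 m.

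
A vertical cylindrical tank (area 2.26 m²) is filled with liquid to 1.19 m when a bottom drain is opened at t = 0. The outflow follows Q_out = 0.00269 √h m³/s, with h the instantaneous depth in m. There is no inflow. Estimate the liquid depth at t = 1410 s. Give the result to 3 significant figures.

0.0634 m

With no inflow, A dh/dt = −0.00269 √h.
Separate and integrate: 2(√h − √h₀) = −(0.00269/A) t.
√h = √1.19 − 0.00269·1410/(2·2.26) = 1.0909 − 0.83914 = 0.25173.
h = 0.25173² = 0.063370 m.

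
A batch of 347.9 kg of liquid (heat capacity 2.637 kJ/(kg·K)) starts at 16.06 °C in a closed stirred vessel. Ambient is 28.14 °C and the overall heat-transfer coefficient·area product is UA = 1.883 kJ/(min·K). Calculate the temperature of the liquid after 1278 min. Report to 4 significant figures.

First-law balance (no shaft work): M c_p dT/dt = −UA(T − T_amb).
dT/dt = (T_ss − T)/τ with T_ss = T_amb = 28.1400 °C, τ = M c_p/UA = 347.9·2.637/1.883 = 487.208 min.
Integrating: T(t) = T_ss + (T₀ − T_ss) e^(−t/τ).
T(1278) = 28.1400 + (-12.0800)·0.0725767 = 27.2633 °C.

27.26 °C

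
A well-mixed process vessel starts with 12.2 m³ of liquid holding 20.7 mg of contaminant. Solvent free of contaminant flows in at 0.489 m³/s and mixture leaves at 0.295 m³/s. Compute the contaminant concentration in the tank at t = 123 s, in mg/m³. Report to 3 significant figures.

Let m(t) be the amount of contaminant. Volume: V(t) = V₀ + (Q_in − Q_out) t = 12.2 + 0.19400 t; V(123) = 36.062 m³.
Species balance (pure solvent in): dm/dt = −Q_out · m/V(t).
Separate: dm/m = −Q_out dt/V(t) ⇒ ln(m/m₀) = −(Q_out/(Q_in−Q_out)) ln(V/V₀).
m = m₀ (V₀/V)^(Q_out/(Q_in−Q_out)) = 20.7 × (12.2/36.062)^(1.5206) = 3.9832 mg.
C = m/V = 3.9832/36.062 = 0.11045 mg/m³.

0.110 mg/m³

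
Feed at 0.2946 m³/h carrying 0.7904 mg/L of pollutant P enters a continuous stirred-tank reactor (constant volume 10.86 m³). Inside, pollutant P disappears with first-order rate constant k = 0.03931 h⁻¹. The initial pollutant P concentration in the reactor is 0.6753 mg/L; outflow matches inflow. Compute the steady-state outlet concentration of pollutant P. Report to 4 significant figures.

0.3227 mg/L

Species balance: V dC/dt = Q C_in − Q C − k V C.
At steady state: 0 = Q C_in − (Q + kV) C_ss, so C_ss = Q C_in/(Q + kV).
C_ss = 0.2946·0.7904/(0.2946 + 0.03931·10.86) = 0.232852/0.721507 = 0.322730 mg/L.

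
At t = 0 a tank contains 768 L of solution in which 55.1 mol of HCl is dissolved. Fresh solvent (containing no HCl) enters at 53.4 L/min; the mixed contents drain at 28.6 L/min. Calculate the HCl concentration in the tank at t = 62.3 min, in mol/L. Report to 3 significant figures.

0.00668 mol/L

Total volume: dV/dt = Q_in − Q_out = 24.800 L/min, so V(t) = 768 + 24.800 t and V(62.3) = 2313.0 L.
No HCl enters, so dm/dt = −Q_out · (m/V).
Separate: dm/m = −Q_out dt/V(t) ⇒ ln(m/m₀) = −(Q_out/(Q_in−Q_out)) ln(V/V₀).
m = m₀ (V₀/V)^(Q_out/(Q_in−Q_out)) = 55.1 × (768/2313.0)^(1.1532) = 15.451 mol.
C = m/V = 15.451/2313.0 = 0.0066800 mol/L.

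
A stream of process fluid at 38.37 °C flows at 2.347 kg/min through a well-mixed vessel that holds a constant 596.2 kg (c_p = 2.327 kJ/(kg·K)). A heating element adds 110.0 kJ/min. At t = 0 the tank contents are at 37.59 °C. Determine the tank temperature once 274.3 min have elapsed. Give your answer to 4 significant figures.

51.41 °C

First-law balance (no shaft work): M c_p dT/dt = ṁ c_p (T_in − T) + 110.0.
Rearrange: dT/dt = (T_ss − T)/τ with τ = M/ṁ = 254.026 min and T_ss = T_in + Q̇/(ṁ c_p) = 58.5111 °C.
This is linear first-order; T(t) = T_ss + (T₀ − T_ss) e^(−t/τ).
T(274.3) = 58.5111 + (-20.9211)·e^(−274.3/254.026) = 58.5111 + (-20.9211)·0.339660 = 51.4050 °C.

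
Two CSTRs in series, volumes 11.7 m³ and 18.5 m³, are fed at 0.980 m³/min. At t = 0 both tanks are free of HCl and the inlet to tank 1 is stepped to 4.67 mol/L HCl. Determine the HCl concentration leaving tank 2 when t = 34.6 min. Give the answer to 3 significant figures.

Each tank obeys Vᵢ dCᵢ/dt = Q(Cᵢ₋₁ − Cᵢ), so τᵢ = Vᵢ/Q.
τ₁ = 11.7/0.980 = 11.939 min; τ₂ = 18.5/0.980 = 18.878 min.
Solving the cascade with C₁(0)=C₂(0)=0 gives C₂(t) = C_in[1 − (τ₁ e^(−t/τ₁) − τ₂ e^(−t/τ₂))/(τ₁ − τ₂)].
At t = 34.6: e^(−t/τ₁) = 0.055127, e^(−t/τ₂) = 0.15995.
C₂ = 4.67·[1 − (11.939·0.055127 − 18.878·0.15995)/(-6.9388)] = 4.67·0.65968 = 3.0807 mol/L.

3.08 mol/L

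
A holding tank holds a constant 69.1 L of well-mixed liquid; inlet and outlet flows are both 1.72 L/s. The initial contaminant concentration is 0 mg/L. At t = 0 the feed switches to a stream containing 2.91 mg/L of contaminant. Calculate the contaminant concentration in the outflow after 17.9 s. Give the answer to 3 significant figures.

1.05 mg/L

Unsteady species balance (constant V, well mixed): V dC/dt = Q(C_in − C).
Rewrite as dC/dt + C/τ = C_in/τ, τ = V/Q = 40.174 s.
This is linear first-order; C(t) = C_in + (C₀ − C_in) e^(−t/τ).
C(17.9) = 2.91 + (0 − 2.91)·e^(−17.9/40.174) = 2.91 + (-2.9100)·0.64047 = 1.0462 mg/L.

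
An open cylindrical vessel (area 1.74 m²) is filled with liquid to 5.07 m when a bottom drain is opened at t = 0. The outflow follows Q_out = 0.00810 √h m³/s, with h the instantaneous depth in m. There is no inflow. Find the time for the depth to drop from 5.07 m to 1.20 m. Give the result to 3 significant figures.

A dh/dt = −Q_out = −0.00810 √h.
This is separable: 2 d(√h)/dt = −0.00810/A, so √h = √h₀ − (0.00810/(2A)) t.
t = 2A(√h₀ − √h)/0.00810 = 2·1.74·(√5.07 − √1.20)/0.00810
  = 3.4800 × (2.2517 − 1.0954) / 0.00810 = 496.75 s.

497 s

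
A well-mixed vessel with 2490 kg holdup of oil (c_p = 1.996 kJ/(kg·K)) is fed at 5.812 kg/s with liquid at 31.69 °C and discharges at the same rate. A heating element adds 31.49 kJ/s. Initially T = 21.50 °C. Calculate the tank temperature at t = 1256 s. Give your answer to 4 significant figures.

Heat balance on the well-mixed liquid: M c_p dT/dt = ṁ c_p (T_in − T) + 31.49.
τ = M/ṁ = 428.424 s; T_ss = T_in + Q̇/(ṁ c_p) = 31.69 + 31.49/(5.812·1.996) = 34.4045 °C.
Integrating: T(t) = T_ss + (T₀ − T_ss) e^(−t/τ).
T(1256) = 34.4045 + (-12.9045)·e^(−1256/428.424) = 34.4045 + (-12.9045)·0.0533076 = 33.7166 °C.

33.72 °C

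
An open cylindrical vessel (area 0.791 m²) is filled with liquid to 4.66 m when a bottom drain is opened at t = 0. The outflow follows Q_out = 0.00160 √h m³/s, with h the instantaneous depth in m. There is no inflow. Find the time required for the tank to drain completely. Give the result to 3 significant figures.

With no inflow, A dh/dt = −0.00160 √h.
This is separable: 2 d(√h)/dt = −0.00160/A, so √h = √h₀ − (0.00160/(2A)) t.
Tank is empty when √h = 0: t_empty = 2A√h₀/0.00160.
t_empty = 2·0.791·√4.66/0.00160 = 1.5820·2.1587/0.00160 = 2134.4 s.

2130 s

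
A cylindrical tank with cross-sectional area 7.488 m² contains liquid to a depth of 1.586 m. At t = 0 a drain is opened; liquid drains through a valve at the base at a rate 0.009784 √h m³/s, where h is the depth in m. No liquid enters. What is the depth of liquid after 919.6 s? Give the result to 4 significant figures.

0.4337 m

A dh/dt = −Q_out = −0.009784 √h.
Separate and integrate: 2(√h − √h₀) = −(0.009784/A) t.
√h = √1.586 − 0.009784·919.6/(2·7.488) = 1.25936 − 0.600786 = 0.658579.
h = 0.658579² = 0.433727 m.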